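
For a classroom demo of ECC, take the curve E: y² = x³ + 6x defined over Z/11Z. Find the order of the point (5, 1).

2P: tangent at (5, 1): λ = (3·5² + 6)/(2·1) ≡ 4/2. 2⁻¹ ≡ 6 (mod 11) since 2·6 = 12 ≡ 1, so λ ≡ 4·6 ≡ 2.
  x = λ² - 5 - 5 = 4 - 10 ≡ 5; y = λ·(5 - 5) - 1 ≡ 10. → (5, 10)
3P: (5, 10) + (5, 1): same x and y₁ ≡ -y₂, so the sum is O.
3P = O, so the order is 3.

3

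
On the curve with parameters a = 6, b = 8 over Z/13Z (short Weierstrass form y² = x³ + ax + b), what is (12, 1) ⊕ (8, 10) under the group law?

(12, 1) + (8, 10). λ = (10 - 1)/(8 - 12) ≡ 9/9 mod 13. 9⁻¹ ≡ 3 (mod 13) since 9·3 = 27 ≡ 1, so λ ≡ 1.
  x = λ² - 12 - 8 = 1 - 20 ≡ 7; y = λ·(12 - 7) - 1 ≡ 4. → (7, 4)

(7, 4)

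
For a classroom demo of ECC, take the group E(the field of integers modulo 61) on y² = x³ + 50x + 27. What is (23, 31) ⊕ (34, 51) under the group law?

(23, 31) + (34, 51). λ = (51 - 31)/(34 - 23) ≡ 20/11 mod 61. 11⁻¹ ≡ 50 (mod 61) since 11·50 = 550 ≡ 1, so λ ≡ 24.
  x = λ² - 23 - 34 = 576 - 57 ≡ 31; y = λ·(23 - 31) - 31 ≡ 21. → (31, 21)

(31, 21)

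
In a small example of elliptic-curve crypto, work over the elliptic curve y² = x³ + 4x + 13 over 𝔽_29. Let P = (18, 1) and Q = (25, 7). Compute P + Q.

(11, 5)

(18, 1) + (25, 7). λ = (7 - 1)/(25 - 18) ≡ 6/7 mod 29. 7⁻¹ ≡ 25 (mod 29), so λ ≡ 5.
  x = λ² - 18 - 25 = 25 - 43 ≡ 11; y = λ·(18 - 11) - 1 ≡ 5. → (11, 5)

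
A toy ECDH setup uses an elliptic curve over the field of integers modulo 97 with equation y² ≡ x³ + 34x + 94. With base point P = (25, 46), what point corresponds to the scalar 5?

(73, 95)

Repeated addition: build up to 5P.
2P: tangent at (25, 46): λ = (3·25² + 34)/(2·46) ≡ 66/92. 92⁻¹ ≡ 58 (mod 97), so λ ≡ 66·58 ≡ 45.
  x = λ² - 25 - 25 = 2025 - 50 ≡ 35; y = λ·(25 - 35) - 46 ≡ 86. → (35, 86)
3P: (35, 86) + (25, 46). λ = (46 - 86)/(25 - 35) ≡ 57/87 mod 97. 87⁻¹ ≡ 29 (mod 97), so λ ≡ 4.
  x = λ² - 35 - 25 = 16 - 60 ≡ 53; y = λ·(35 - 53) - 86 ≡ 36. → (53, 36)
4P: (53, 36) + (25, 46). λ = (46 - 36)/(25 - 53) ≡ 10/69 mod 97. 69⁻¹ ≡ 45 (mod 97) since 69·45 = 3105 ≡ 1, so λ ≡ 62.
  x = λ² - 53 - 25 = 3844 - 78 ≡ 80; y = λ·(53 - 80) - 36 ≡ 36. → (80, 36)
5P: (80, 36) + (25, 46). λ = (46 - 36)/(25 - 80) ≡ 10/42 mod 97. 42⁻¹ ≡ 67 (mod 97), so λ ≡ 88.
  x = λ² - 80 - 25 = 7744 - 105 ≡ 73; y = λ·(80 - 73) - 36 ≡ 95. → (73, 95)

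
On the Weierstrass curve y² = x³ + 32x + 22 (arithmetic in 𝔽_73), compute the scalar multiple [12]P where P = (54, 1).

Repeated addition: build up to 12P.
2P: tangent at (54, 1): λ = (3·54² + 32)/(2·1) ≡ 20/2. 2⁻¹ ≡ 37 (mod 73) since 2·37 = 74 ≡ 1, so λ ≡ 20·37 ≡ 10.
  x = λ² - 54 - 54 = 100 - 108 ≡ 65; y = λ·(54 - 65) - 1 ≡ 35. → (65, 35)
3P: (65, 35) + (54, 1). λ = (1 - 35)/(54 - 65) ≡ 39/62 mod 73. 62⁻¹ ≡ 53 (mod 73), so λ ≡ 23.
  x = λ² - 65 - 54 = 529 - 119 ≡ 45; y = λ·(65 - 45) - 35 ≡ 60. → (45, 60)
4P: (45, 60) + (54, 1). λ = (1 - 60)/(54 - 45) ≡ 14/9 mod 73. 9⁻¹ ≡ 65 (mod 73), so λ ≡ 34.
  x = λ² - 45 - 54 = 1156 - 99 ≡ 35; y = λ·(45 - 35) - 60 ≡ 61. → (35, 61)
5P: (35, 61) + (54, 1). λ = (1 - 61)/(54 - 35) ≡ 13/19 mod 73. 19⁻¹ ≡ 50 (mod 73) since 19·50 = 950 ≡ 1, so λ ≡ 66.
  x = λ² - 35 - 54 = 4356 - 89 ≡ 33; y = λ·(35 - 33) - 61 ≡ 71. → (33, 71)
6P: (33, 71) + (54, 1). λ = (1 - 71)/(54 - 33) ≡ 3/21 mod 73. 21⁻¹ ≡ 7 (mod 73), so λ ≡ 21.
  x = λ² - 33 - 54 = 441 - 87 ≡ 62; y = λ·(33 - 62) - 71 ≡ 50. → (62, 50)
7P: (62, 50) + (54, 1). λ = (1 - 50)/(54 - 62) ≡ 24/65 mod 73. 65⁻¹ ≡ 9 (mod 73), so λ ≡ 70.
  x = λ² - 62 - 54 = 4900 - 116 ≡ 39; y = λ·(62 - 39) - 50 ≡ 27. → (39, 27)
8P: (39, 27) + (54, 1). λ = (1 - 27)/(54 - 39) ≡ 47/15 mod 73. 15⁻¹ ≡ 39 (mod 73), so λ ≡ 8.
  x = λ² - 39 - 54 = 64 - 93 ≡ 44; y = λ·(39 - 44) - 27 ≡ 6. → (44, 6)
9P: (44, 6) + (54, 1). λ = (1 - 6)/(54 - 44) ≡ 68/10 mod 73. 10⁻¹ ≡ 22 (mod 73), so λ ≡ 36.
  x = λ² - 44 - 54 = 1296 - 98 ≡ 30; y = λ·(44 - 30) - 6 ≡ 60. → (30, 60)
10P: (30, 60) + (54, 1). λ = (1 - 60)/(54 - 30) ≡ 14/24 mod 73. 24⁻¹ ≡ 70 (mod 73), so λ ≡ 31.
  x = λ² - 30 - 54 = 961 - 84 ≡ 1; y = λ·(30 - 1) - 60 ≡ 36. → (1, 36)
11P: (1, 36) + (54, 1). λ = (1 - 36)/(54 - 1) ≡ 38/53 mod 73. 53⁻¹ ≡ 62 (mod 73), so λ ≡ 20.
  x = λ² - 1 - 54 = 400 - 55 ≡ 53; y = λ·(1 - 53) - 36 ≡ 19. → (53, 19)
12P: (53, 19) + (54, 1). λ = (1 - 19)/(54 - 53) ≡ 55/1 mod 73. 1⁻¹ ≡ 1 (mod 73), so λ ≡ 55.
  x = λ² - 53 - 54 = 3025 - 107 ≡ 71; y = λ·(53 - 71) - 19 ≡ 13. → (71, 13)

(71, 13)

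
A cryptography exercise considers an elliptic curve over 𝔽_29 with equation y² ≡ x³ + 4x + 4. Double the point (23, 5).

tangent at (23, 5): λ = (3·23² + 4)/(2·5) ≡ 25/10. 10⁻¹ ≡ 3 (mod 29), so λ ≡ 25·3 ≡ 17.
  x = λ² - 23 - 23 = 289 - 46 ≡ 11; y = λ·(23 - 11) - 5 ≡ 25. → (11, 25)

(11, 25)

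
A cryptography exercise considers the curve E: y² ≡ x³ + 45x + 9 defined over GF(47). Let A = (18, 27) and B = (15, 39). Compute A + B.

(18, 27) + (15, 39). λ = (39 - 27)/(15 - 18) ≡ 12/44 mod 47. 44⁻¹ ≡ 31 (mod 47) since 44·31 = 1364 ≡ 1, so λ ≡ 43.
  x = λ² - 18 - 15 = 1849 - 33 ≡ 30; y = λ·(18 - 30) - 27 ≡ 21. → (30, 21)

(30, 21)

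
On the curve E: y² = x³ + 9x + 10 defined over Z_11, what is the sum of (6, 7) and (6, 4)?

The two points share x = 6 and their y-coordinates satisfy 7 + 4 ≡ 0 (mod 11), so they are inverses. Their sum is O.

O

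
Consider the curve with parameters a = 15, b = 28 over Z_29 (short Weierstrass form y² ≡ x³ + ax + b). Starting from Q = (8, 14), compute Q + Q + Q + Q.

Double-and-add on 4 = (100)₂. Start with Q = (8, 14) for the leading 1-bit.
double: tangent at (8, 14): λ = (3·8² + 15)/(2·14) ≡ 4/28. 28⁻¹ ≡ 28 (mod 29) since 28·28 = 784 ≡ 1, so λ ≡ 4·28 ≡ 25.
  x = λ² - 8 - 8 = 625 - 16 ≡ 0; y = λ·(8 - 0) - 14 ≡ 12. → (0, 12)
double: tangent at (0, 12): λ = (3·0² + 15)/(2·12) ≡ 15/24. 24⁻¹ ≡ 23 (mod 29) since 24·23 = 552 ≡ 1, so λ ≡ 15·23 ≡ 26.
  x = λ² - 0 - 0 = 676 - 0 ≡ 9; y = λ·(0 - 9) - 12 ≡ 15. → (9, 15)

(9, 15)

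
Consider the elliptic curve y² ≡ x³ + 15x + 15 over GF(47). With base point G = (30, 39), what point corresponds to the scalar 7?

Repeated addition: build up to 7G.
2G: tangent at (30, 39): λ = (3·30² + 15)/(2·39) ≡ 36/31. 31⁻¹ ≡ 44 (mod 47), so λ ≡ 36·44 ≡ 33.
  x = λ² - 30 - 30 = 1089 - 60 ≡ 42; y = λ·(30 - 42) - 39 ≡ 35. → (42, 35)
3G: (42, 35) + (30, 39). λ = (39 - 35)/(30 - 42) ≡ 4/35 mod 47. 35⁻¹ ≡ 43 (mod 47) since 35·43 = 1505 ≡ 1, so λ ≡ 31.
  x = λ² - 42 - 30 = 961 - 72 ≡ 43; y = λ·(42 - 43) - 35 ≡ 28. → (43, 28)
4G: (43, 28) + (30, 39). λ = (39 - 28)/(30 - 43) ≡ 11/34 mod 47. 34⁻¹ ≡ 18 (mod 47) since 34·18 = 612 ≡ 1, so λ ≡ 10.
  x = λ² - 43 - 30 = 100 - 73 ≡ 27; y = λ·(43 - 27) - 28 ≡ 38. → (27, 38)
5G: (27, 38) + (30, 39). λ = (39 - 38)/(30 - 27) ≡ 1/3 mod 47. 3⁻¹ ≡ 16 (mod 47), so λ ≡ 16.
  x = λ² - 27 - 30 = 256 - 57 ≡ 11; y = λ·(27 - 11) - 38 ≡ 30. → (11, 30)
6G: (11, 30) + (30, 39). λ = (39 - 30)/(30 - 11) ≡ 9/19 mod 47. 19⁻¹ ≡ 5 (mod 47), so λ ≡ 45.
  x = λ² - 11 - 30 = 2025 - 41 ≡ 10; y = λ·(11 - 10) - 30 ≡ 15. → (10, 15)
7G: (10, 15) + (30, 39). λ = (39 - 15)/(30 - 10) ≡ 24/20 mod 47. 20⁻¹ ≡ 40 (mod 47) since 20·40 = 800 ≡ 1, so λ ≡ 20.
  x = λ² - 10 - 30 = 400 - 40 ≡ 31; y = λ·(10 - 31) - 15 ≡ 35. → (31, 35)

(31, 35)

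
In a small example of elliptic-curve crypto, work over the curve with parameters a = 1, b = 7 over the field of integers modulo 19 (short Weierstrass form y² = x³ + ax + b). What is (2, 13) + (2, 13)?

(1, 16)

tangent at (2, 13): λ = (3·2² + 1)/(2·13) ≡ 13/7. 7⁻¹ ≡ 11 (mod 19) since 7·11 = 77 ≡ 1, so λ ≡ 13·11 ≡ 10.
  x = λ² - 2 - 2 = 100 - 4 ≡ 1; y = λ·(2 - 1) - 13 ≡ 16. → (1, 16)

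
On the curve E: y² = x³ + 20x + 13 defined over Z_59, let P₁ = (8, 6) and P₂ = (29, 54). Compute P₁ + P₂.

(8, 6) + (29, 54). λ = (54 - 6)/(29 - 8) ≡ 48/21 mod 59. 21⁻¹ ≡ 45 (mod 59), so λ ≡ 36.
  x = λ² - 8 - 29 = 1296 - 37 ≡ 20; y = λ·(8 - 20) - 6 ≡ 34. → (20, 34)

(20, 34)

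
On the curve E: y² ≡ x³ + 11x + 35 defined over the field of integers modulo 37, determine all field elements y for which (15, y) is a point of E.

none

x³ + 11x + 35 = 3575 ≡ 23 (mod 37).
23 is a non-residue mod 37; no y exists.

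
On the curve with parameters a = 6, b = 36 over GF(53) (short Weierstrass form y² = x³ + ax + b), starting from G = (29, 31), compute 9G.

Repeated addition: build up to 9G.
2G: tangent at (29, 31): λ = (3·29² + 6)/(2·31) ≡ 38/9. 9⁻¹ ≡ 6 (mod 53), so λ ≡ 38·6 ≡ 16.
  x = λ² - 29 - 29 = 256 - 58 ≡ 39; y = λ·(29 - 39) - 31 ≡ 21. → (39, 21)
3G: (39, 21) + (29, 31). λ = (31 - 21)/(29 - 39) ≡ 10/43 mod 53. 43⁻¹ ≡ 37 (mod 53), so λ ≡ 52.
  x = λ² - 39 - 29 = 2704 - 68 ≡ 39; y = λ·(39 - 39) - 21 ≡ 32. → (39, 32)
4G: (39, 32) + (29, 31). λ = (31 - 32)/(29 - 39) ≡ 52/43 mod 53. 43⁻¹ ≡ 37 (mod 53), so λ ≡ 16.
  x = λ² - 39 - 29 = 256 - 68 ≡ 29; y = λ·(39 - 29) - 32 ≡ 22. → (29, 22)
5G: (29, 22) + (29, 31): same x and y₁ ≡ -y₂, so the sum is O.
6G: O + (29, 31) = (29, 31) (identity).
7G: tangent at (29, 31): λ = (3·29² + 6)/(2·31) ≡ 38/9. 9⁻¹ ≡ 6 (mod 53), so λ ≡ 38·6 ≡ 16.
  x = λ² - 29 - 29 = 256 - 58 ≡ 39; y = λ·(29 - 39) - 31 ≡ 21. → (39, 21)
8G: (39, 21) + (29, 31). λ = (31 - 21)/(29 - 39) ≡ 10/43 mod 53. 43⁻¹ ≡ 37 (mod 53), so λ ≡ 52.
  x = λ² - 39 - 29 = 2704 - 68 ≡ 39; y = λ·(39 - 39) - 21 ≡ 32. → (39, 32)
9G: (39, 32) + (29, 31). λ = (31 - 32)/(29 - 39) ≡ 52/43 mod 53. 43⁻¹ ≡ 37 (mod 53), so λ ≡ 16.
  x = λ² - 39 - 29 = 256 - 68 ≡ 29; y = λ·(39 - 29) - 32 ≡ 22. → (29, 22)

(29, 22)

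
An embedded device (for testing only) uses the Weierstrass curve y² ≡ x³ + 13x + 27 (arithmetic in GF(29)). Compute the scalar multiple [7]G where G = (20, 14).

(28, 10)

Repeated addition: build up to 7G.
2G: tangent at (20, 14): λ = (3·20² + 13)/(2·14) ≡ 24/28. 28⁻¹ ≡ 28 (mod 29), so λ ≡ 24·28 ≡ 5.
  x = λ² - 20 - 20 = 25 - 40 ≡ 14; y = λ·(20 - 14) - 14 ≡ 16. → (14, 16)
3G: (14, 16) + (20, 14). λ = (14 - 16)/(20 - 14) ≡ 27/6 mod 29. 6⁻¹ ≡ 5 (mod 29) since 6·5 = 30 ≡ 1, so λ ≡ 19.
  x = λ² - 14 - 20 = 361 - 34 ≡ 8; y = λ·(14 - 8) - 16 ≡ 11. → (8, 11)
4G: (8, 11) + (20, 14). λ = (14 - 11)/(20 - 8) ≡ 3/12 mod 29. 12⁻¹ ≡ 17 (mod 29), so λ ≡ 22.
  x = λ² - 8 - 20 = 484 - 28 ≡ 21; y = λ·(8 - 21) - 11 ≡ 22. → (21, 22)
5G: (21, 22) + (20, 14). λ = (14 - 22)/(20 - 21) ≡ 21/28 mod 29. 28⁻¹ ≡ 28 (mod 29) since 28·28 = 784 ≡ 1, so λ ≡ 8.
  x = λ² - 21 - 20 = 64 - 41 ≡ 23; y = λ·(21 - 23) - 22 ≡ 20. → (23, 20)
6G: (23, 20) + (20, 14). λ = (14 - 20)/(20 - 23) ≡ 23/26 mod 29. 26⁻¹ ≡ 19 (mod 29) since 26·19 = 494 ≡ 1, so λ ≡ 2.
  x = λ² - 23 - 20 = 4 - 43 ≡ 19; y = λ·(23 - 19) - 20 ≡ 17. → (19, 17)
7G: (19, 17) + (20, 14). λ = (14 - 17)/(20 - 19) ≡ 26/1 mod 29. 1⁻¹ ≡ 1 (mod 29), so λ ≡ 26.
  x = λ² - 19 - 20 = 676 - 39 ≡ 28; y = λ·(19 - 28) - 17 ≡ 10. → (28, 10)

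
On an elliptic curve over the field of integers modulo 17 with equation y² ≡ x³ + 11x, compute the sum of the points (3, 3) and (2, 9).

(14, 12)

(3, 3) + (2, 9). λ = (9 - 3)/(2 - 3) ≡ 6/16 mod 17. 16⁻¹ ≡ 16 (mod 17) since 16·16 = 256 ≡ 1, so λ ≡ 11.
  x = λ² - 3 - 2 = 121 - 5 ≡ 14; y = λ·(3 - 14) - 3 ≡ 12. → (14, 12)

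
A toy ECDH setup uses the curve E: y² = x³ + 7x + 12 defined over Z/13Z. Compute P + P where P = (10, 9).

(7, 1)

tangent at (10, 9): λ = (3·10² + 7)/(2·9) ≡ 8/5. 5⁻¹ ≡ 8 (mod 13), so λ ≡ 8·8 ≡ 12.
  x = λ² - 10 - 10 = 144 - 20 ≡ 7; y = λ·(10 - 7) - 9 ≡ 1. → (7, 1)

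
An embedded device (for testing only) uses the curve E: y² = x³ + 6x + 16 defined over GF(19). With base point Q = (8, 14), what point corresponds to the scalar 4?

Double-and-add on 4 = (100)₂. Start with Q = (8, 14) for the leading 1-bit.
double: tangent at (8, 14): λ = (3·8² + 6)/(2·14) ≡ 8/9. 9⁻¹ ≡ 17 (mod 19) since 9·17 = 153 ≡ 1, so λ ≡ 8·17 ≡ 3.
  x = λ² - 8 - 8 = 9 - 16 ≡ 12; y = λ·(8 - 12) - 14 ≡ 12. → (12, 12)
double: tangent at (12, 12): λ = (3·12² + 6)/(2·12) ≡ 1/5. 5⁻¹ ≡ 4 (mod 19), so λ ≡ 1·4 ≡ 4.
  x = λ² - 12 - 12 = 16 - 24 ≡ 11; y = λ·(12 - 11) - 12 ≡ 11. → (11, 11)

(11, 11)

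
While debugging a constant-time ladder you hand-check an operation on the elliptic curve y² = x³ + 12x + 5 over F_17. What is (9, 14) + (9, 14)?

tangent at (9, 14): λ = (3·9² + 12)/(2·14) ≡ 0/11. 11⁻¹ ≡ 14 (mod 17) since 11·14 = 154 ≡ 1, so λ ≡ 0·14 ≡ 0.
  x = λ² - 9 - 9 = 0 - 18 ≡ 16; y = λ·(9 - 16) - 14 ≡ 3. → (16, 3)

(16, 3)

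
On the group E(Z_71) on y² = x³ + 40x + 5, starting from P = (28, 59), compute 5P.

Double-and-add on 5 = (101)₂. Start with P = (28, 59) for the leading 1-bit.
double: tangent at (28, 59): λ = (3·28² + 40)/(2·59) ≡ 49/47. 47⁻¹ ≡ 68 (mod 71), so λ ≡ 49·68 ≡ 66.
  x = λ² - 28 - 28 = 4356 - 56 ≡ 40; y = λ·(28 - 40) - 59 ≡ 1. → (40, 1)
double: tangent at (40, 1): λ = (3·40² + 40)/(2·1) ≡ 12/2. 2⁻¹ ≡ 36 (mod 71), so λ ≡ 12·36 ≡ 6.
  x = λ² - 40 - 40 = 36 - 80 ≡ 27; y = λ·(40 - 27) - 1 ≡ 6. → (27, 6)
add P: (27, 6) + (28, 59). λ = (59 - 6)/(28 - 27) ≡ 53/1 mod 71. 1⁻¹ ≡ 1 (mod 71), so λ ≡ 53.
  x = λ² - 27 - 28 = 2809 - 55 ≡ 56; y = λ·(27 - 56) - 6 ≡ 19. → (56, 19)

(56, 19)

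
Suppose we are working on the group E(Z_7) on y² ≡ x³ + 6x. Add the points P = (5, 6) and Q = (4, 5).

(5, 6) + (4, 5). λ = (5 - 6)/(4 - 5) ≡ 6/6 mod 7. 6⁻¹ ≡ 6 (mod 7) since 6·6 = 36 ≡ 1, so λ ≡ 1.
  x = λ² - 5 - 4 = 1 - 9 ≡ 6; y = λ·(5 - 6) - 6 ≡ 0. → (6, 0)

(6, 0)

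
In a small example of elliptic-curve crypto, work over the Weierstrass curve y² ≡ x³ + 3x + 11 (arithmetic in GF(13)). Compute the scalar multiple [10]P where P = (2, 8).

Double-and-add on 10 = (1010)₂. Start with P = (2, 8) for the leading 1-bit.
double: tangent at (2, 8): λ = (3·2² + 3)/(2·8) ≡ 2/3. 3⁻¹ ≡ 9 (mod 13), so λ ≡ 2·9 ≡ 5.
  x = λ² - 2 - 2 = 25 - 4 ≡ 8; y = λ·(2 - 8) - 8 ≡ 1. → (8, 1)
double: tangent at (8, 1): λ = (3·8² + 3)/(2·1) ≡ 0/2. 2⁻¹ ≡ 7 (mod 13), so λ ≡ 0·7 ≡ 0.
  x = λ² - 8 - 8 = 0 - 16 ≡ 10; y = λ·(8 - 10) - 1 ≡ 12. → (10, 12)
add P: (10, 12) + (2, 8). λ = (8 - 12)/(2 - 10) ≡ 9/5 mod 13. 5⁻¹ ≡ 8 (mod 13), so λ ≡ 7.
  x = λ² - 10 - 2 = 49 - 12 ≡ 11; y = λ·(10 - 11) - 12 ≡ 7. → (11, 7)
double: tangent at (11, 7): λ = (3·11² + 3)/(2·7) ≡ 2/1. 1⁻¹ ≡ 1 (mod 13), so λ ≡ 2·1 ≡ 2.
  x = λ² - 11 - 11 = 4 - 22 ≡ 8; y = λ·(11 - 8) - 7 ≡ 12. → (8, 12)

(8, 12)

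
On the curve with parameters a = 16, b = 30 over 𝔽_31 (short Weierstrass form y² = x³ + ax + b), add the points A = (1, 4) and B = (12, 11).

(1, 4) + (12, 11). λ = (11 - 4)/(12 - 1) ≡ 7/11 mod 31. 11⁻¹ ≡ 17 (mod 31), so λ ≡ 26.
  x = λ² - 1 - 12 = 676 - 13 ≡ 12; y = λ·(1 - 12) - 4 ≡ 20. → (12, 20)

(12, 20)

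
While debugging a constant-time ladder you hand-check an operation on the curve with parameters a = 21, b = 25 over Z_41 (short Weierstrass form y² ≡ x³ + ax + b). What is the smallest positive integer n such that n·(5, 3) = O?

2P: tangent at (5, 3): λ = (3·5² + 21)/(2·3) ≡ 14/6. 6⁻¹ ≡ 7 (mod 41), so λ ≡ 14·7 ≡ 16.
  x = λ² - 5 - 5 = 256 - 10 ≡ 0; y = λ·(5 - 0) - 3 ≡ 36. → (0, 36)
3P: (0, 36) + (5, 3). λ = (3 - 36)/(5 - 0) ≡ 8/5 mod 41. 5⁻¹ ≡ 33 (mod 41) since 5·33 = 165 ≡ 1, so λ ≡ 18.
  x = λ² - 0 - 5 = 324 - 5 ≡ 32; y = λ·(0 - 32) - 36 ≡ 3. → (32, 3)
4P: (32, 3) + (5, 3). λ = (3 - 3)/(5 - 32) ≡ 0/14 mod 41. 14⁻¹ ≡ 3 (mod 41) since 14·3 = 42 ≡ 1, so λ ≡ 0.
  x = λ² - 32 - 5 = 0 - 37 ≡ 4; y = λ·(32 - 4) - 3 ≡ 38. → (4, 38)
5P: (4, 38) + (5, 3). λ = (3 - 38)/(5 - 4) ≡ 6/1 mod 41. 1⁻¹ ≡ 1 (mod 41), so λ ≡ 6.
  x = λ² - 4 - 5 = 36 - 9 ≡ 27; y = λ·(4 - 27) - 38 ≡ 29. → (27, 29)
6P: (27, 29) + (5, 3). λ = (3 - 29)/(5 - 27) ≡ 15/19 mod 41. 19⁻¹ ≡ 13 (mod 41), so λ ≡ 31.
  x = λ² - 27 - 5 = 961 - 32 ≡ 27; y = λ·(27 - 27) - 29 ≡ 12. → (27, 12)
7P: (27, 12) + (5, 3). λ = (3 - 12)/(5 - 27) ≡ 32/19 mod 41. 19⁻¹ ≡ 13 (mod 41), so λ ≡ 6.
  x = λ² - 27 - 5 = 36 - 32 ≡ 4; y = λ·(27 - 4) - 12 ≡ 3. → (4, 3)
8P: (4, 3) + (5, 3). λ = (3 - 3)/(5 - 4) ≡ 0/1 mod 41. 1⁻¹ ≡ 1 (mod 41), so λ ≡ 0.
  x = λ² - 4 - 5 = 0 - 9 ≡ 32; y = λ·(4 - 32) - 3 ≡ 38. → (32, 38)
9P: (32, 38) + (5, 3). λ = (3 - 38)/(5 - 32) ≡ 6/14 mod 41. 14⁻¹ ≡ 3 (mod 41), so λ ≡ 18.
  x = λ² - 32 - 5 = 324 - 37 ≡ 0; y = λ·(32 - 0) - 38 ≡ 5. → (0, 5)
10P: (0, 5) + (5, 3). λ = (3 - 5)/(5 - 0) ≡ 39/5 mod 41. 5⁻¹ ≡ 33 (mod 41), so λ ≡ 16.
  x = λ² - 0 - 5 = 256 - 5 ≡ 5; y = λ·(0 - 5) - 5 ≡ 38. → (5, 38)
11P: (5, 38) + (5, 3): same x and y₁ ≡ -y₂, so the sum is O.
11P = O, so the order is 11.

11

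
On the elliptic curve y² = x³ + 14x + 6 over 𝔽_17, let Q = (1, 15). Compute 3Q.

Repeated addition: build up to 3Q.
2Q: tangent at (1, 15): λ = (3·1² + 14)/(2·15) ≡ 0/13. 13⁻¹ ≡ 4 (mod 17), so λ ≡ 0·4 ≡ 0.
  x = λ² - 1 - 1 = 0 - 2 ≡ 15; y = λ·(1 - 15) - 15 ≡ 2. → (15, 2)
3Q: (15, 2) + (1, 15). λ = (15 - 2)/(1 - 15) ≡ 13/3 mod 17. 3⁻¹ ≡ 6 (mod 17), so λ ≡ 10.
  x = λ² - 15 - 1 = 100 - 16 ≡ 16; y = λ·(15 - 16) - 2 ≡ 5. → (16, 5)

(16, 5)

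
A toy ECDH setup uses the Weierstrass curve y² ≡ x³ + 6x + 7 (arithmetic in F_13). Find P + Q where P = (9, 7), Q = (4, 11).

(10, 12)

(9, 7) + (4, 11). λ = (11 - 7)/(4 - 9) ≡ 4/8 mod 13. 8⁻¹ ≡ 5 (mod 13), so λ ≡ 7.
  x = λ² - 9 - 4 = 49 - 13 ≡ 10; y = λ·(9 - 10) - 7 ≡ 12. → (10, 12)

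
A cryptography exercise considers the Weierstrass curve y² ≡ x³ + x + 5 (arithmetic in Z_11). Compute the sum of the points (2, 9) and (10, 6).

(2, 9) + (10, 6). λ = (6 - 9)/(10 - 2) ≡ 8/8 mod 11. 8⁻¹ ≡ 7 (mod 11), so λ ≡ 1.
  x = λ² - 2 - 10 = 1 - 12 ≡ 0; y = λ·(2 - 0) - 9 ≡ 4. → (0, 4)

(0, 4)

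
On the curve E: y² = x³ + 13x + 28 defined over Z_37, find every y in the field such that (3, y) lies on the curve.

none

x³ + 13x + 28 = 94 ≡ 20 (mod 37).
20 is a non-residue mod 37; no y exists.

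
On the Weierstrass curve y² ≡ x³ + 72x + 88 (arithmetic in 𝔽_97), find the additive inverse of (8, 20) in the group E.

(8, 77)

-(8, 20) = (8, -20 mod 97) = (8, 77).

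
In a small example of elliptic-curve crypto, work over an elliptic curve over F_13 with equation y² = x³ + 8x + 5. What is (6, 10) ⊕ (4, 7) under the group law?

(2, 9)

(6, 10) + (4, 7). λ = (7 - 10)/(4 - 6) ≡ 10/11 mod 13. 11⁻¹ ≡ 6 (mod 13), so λ ≡ 8.
  x = λ² - 6 - 4 = 64 - 10 ≡ 2; y = λ·(6 - 2) - 10 ≡ 9. → (2, 9)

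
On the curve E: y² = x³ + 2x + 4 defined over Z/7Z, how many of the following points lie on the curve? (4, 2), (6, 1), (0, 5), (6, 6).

(4, 2): 2² ≡ 4, rhs ≡ 6 → off.
(6, 1): 1² ≡ 1, rhs ≡ 1 → on.
(0, 5): 5² ≡ 4, rhs ≡ 4 → on.
(6, 6): 6² ≡ 1, rhs ≡ 1 → on.

3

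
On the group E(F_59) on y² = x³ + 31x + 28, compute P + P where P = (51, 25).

(21, 38)

tangent at (51, 25): λ = (3·51² + 31)/(2·25) ≡ 46/50. 50⁻¹ ≡ 13 (mod 59) since 50·13 = 650 ≡ 1, so λ ≡ 46·13 ≡ 8.
  x = λ² - 51 - 51 = 64 - 102 ≡ 21; y = λ·(51 - 21) - 25 ≡ 38. → (21, 38)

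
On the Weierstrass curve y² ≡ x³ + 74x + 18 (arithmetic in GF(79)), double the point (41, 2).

(37, 59)

tangent at (41, 2): λ = (3·41² + 74)/(2·2) ≡ 61/4. 4⁻¹ ≡ 20 (mod 79), so λ ≡ 61·20 ≡ 35.
  x = λ² - 41 - 41 = 1225 - 82 ≡ 37; y = λ·(41 - 37) - 2 ≡ 59. → (37, 59)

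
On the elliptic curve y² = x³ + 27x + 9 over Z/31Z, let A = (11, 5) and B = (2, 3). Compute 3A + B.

First 3A:
Repeated addition: build up to 3A.
2A: tangent at (11, 5): λ = (3·11² + 27)/(2·5) ≡ 18/10. 10⁻¹ ≡ 28 (mod 31), so λ ≡ 18·28 ≡ 8.
  x = λ² - 11 - 11 = 64 - 22 ≡ 11; y = λ·(11 - 11) - 5 ≡ 26. → (11, 26)
3A: (11, 26) + (11, 5): same x and y₁ ≡ -y₂, so the sum is the point at infinity.
3A = the point at infinity.
Finally 3A + B:
the point at infinity + (2, 3) = (2, 3) (identity).

(2, 3)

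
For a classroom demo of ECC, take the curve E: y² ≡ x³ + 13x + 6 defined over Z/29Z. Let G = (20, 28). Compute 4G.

Repeated addition: build up to 4G.
2G: tangent at (20, 28): λ = (3·20² + 13)/(2·28) ≡ 24/27. 27⁻¹ ≡ 14 (mod 29), so λ ≡ 24·14 ≡ 17.
  x = λ² - 20 - 20 = 289 - 40 ≡ 17; y = λ·(20 - 17) - 28 ≡ 23. → (17, 23)
3G: (17, 23) + (20, 28). λ = (28 - 23)/(20 - 17) ≡ 5/3 mod 29. 3⁻¹ ≡ 10 (mod 29) since 3·10 = 30 ≡ 1, so λ ≡ 21.
  x = λ² - 17 - 20 = 441 - 37 ≡ 27; y = λ·(17 - 27) - 23 ≡ 28. → (27, 28)
4G: (27, 28) + (20, 28). λ = (28 - 28)/(20 - 27) ≡ 0/22 mod 29. 22⁻¹ ≡ 4 (mod 29), so λ ≡ 0.
  x = λ² - 27 - 20 = 0 - 47 ≡ 11; y = λ·(27 - 11) - 28 ≡ 1. → (11, 1)

(11, 1)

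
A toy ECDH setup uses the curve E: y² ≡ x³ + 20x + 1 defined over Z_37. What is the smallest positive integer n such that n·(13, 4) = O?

2P: tangent at (13, 4): λ = (3·13² + 20)/(2·4) ≡ 9/8. 8⁻¹ ≡ 14 (mod 37) since 8·14 = 112 ≡ 1, so λ ≡ 9·14 ≡ 15.
  x = λ² - 13 - 13 = 225 - 26 ≡ 14; y = λ·(13 - 14) - 4 ≡ 18. → (14, 18)
3P: (14, 18) + (13, 4). λ = (4 - 18)/(13 - 14) ≡ 23/36 mod 37. 36⁻¹ ≡ 36 (mod 37), so λ ≡ 14.
  x = λ² - 14 - 13 = 196 - 27 ≡ 21; y = λ·(14 - 21) - 18 ≡ 32. → (21, 32)
4P: (21, 32) + (13, 4). λ = (4 - 32)/(13 - 21) ≡ 9/29 mod 37. 29⁻¹ ≡ 23 (mod 37), so λ ≡ 22.
  x = λ² - 21 - 13 = 484 - 34 ≡ 6; y = λ·(21 - 6) - 32 ≡ 2. → (6, 2)
5P: (6, 2) + (13, 4). λ = (4 - 2)/(13 - 6) ≡ 2/7 mod 37. 7⁻¹ ≡ 16 (mod 37) since 7·16 = 112 ≡ 1, so λ ≡ 32.
  x = λ² - 6 - 13 = 1024 - 19 ≡ 6; y = λ·(6 - 6) - 2 ≡ 35. → (6, 35)
6P: (6, 35) + (13, 4). λ = (4 - 35)/(13 - 6) ≡ 6/7 mod 37. 7⁻¹ ≡ 16 (mod 37), so λ ≡ 22.
  x = λ² - 6 - 13 = 484 - 19 ≡ 21; y = λ·(6 - 21) - 35 ≡ 5. → (21, 5)
7P: (21, 5) + (13, 4). λ = (4 - 5)/(13 - 21) ≡ 36/29 mod 37. 29⁻¹ ≡ 23 (mod 37) since 29·23 = 667 ≡ 1, so λ ≡ 14.
  x = λ² - 21 - 13 = 196 - 34 ≡ 14; y = λ·(21 - 14) - 5 ≡ 19. → (14, 19)
8P: (14, 19) + (13, 4). λ = (4 - 19)/(13 - 14) ≡ 22/36 mod 37. 36⁻¹ ≡ 36 (mod 37) since 36·36 = 1296 ≡ 1, so λ ≡ 15.
  x = λ² - 14 - 13 = 225 - 27 ≡ 13; y = λ·(14 - 13) - 19 ≡ 33. → (13, 33)
9P: (13, 33) + (13, 4): same x and y₁ ≡ -y₂, so the sum is O.
9P = O, so the order is 9.

9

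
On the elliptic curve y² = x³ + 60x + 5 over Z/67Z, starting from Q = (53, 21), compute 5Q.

(35, 36)

Double-and-add on 5 = (101)₂. Start with Q = (53, 21) for the leading 1-bit.
double: tangent at (53, 21): λ = (3·53² + 60)/(2·21) ≡ 45/42. 42⁻¹ ≡ 8 (mod 67), so λ ≡ 45·8 ≡ 25.
  x = λ² - 53 - 53 = 625 - 106 ≡ 50; y = λ·(53 - 50) - 21 ≡ 54. → (50, 54)
double: tangent at (50, 54): λ = (3·50² + 60)/(2·54) ≡ 56/41. 41⁻¹ ≡ 18 (mod 67) since 41·18 = 738 ≡ 1, so λ ≡ 56·18 ≡ 3.
  x = λ² - 50 - 50 = 9 - 100 ≡ 43; y = λ·(50 - 43) - 54 ≡ 34. → (43, 34)
add Q: (43, 34) + (53, 21). λ = (21 - 34)/(53 - 43) ≡ 54/10 mod 67. 10⁻¹ ≡ 47 (mod 67) since 10·47 = 470 ≡ 1, so λ ≡ 59.
  x = λ² - 43 - 53 = 3481 - 96 ≡ 35; y = λ·(43 - 35) - 34 ≡ 36. → (35, 36)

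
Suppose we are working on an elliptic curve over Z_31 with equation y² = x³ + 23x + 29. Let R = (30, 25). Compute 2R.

tangent at (30, 25): λ = (3·30² + 23)/(2·25) ≡ 26/19. 19⁻¹ ≡ 18 (mod 31) since 19·18 = 342 ≡ 1, so λ ≡ 26·18 ≡ 3.
  x = λ² - 30 - 30 = 9 - 60 ≡ 11; y = λ·(30 - 11) - 25 ≡ 1. → (11, 1)

(11, 1)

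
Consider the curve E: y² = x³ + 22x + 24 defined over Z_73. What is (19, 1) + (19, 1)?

tangent at (19, 1): λ = (3·19² + 22)/(2·1) ≡ 10/2. 2⁻¹ ≡ 37 (mod 73), so λ ≡ 10·37 ≡ 5.
  x = λ² - 19 - 19 = 25 - 38 ≡ 60; y = λ·(19 - 60) - 1 ≡ 13. → (60, 13)

(60, 13)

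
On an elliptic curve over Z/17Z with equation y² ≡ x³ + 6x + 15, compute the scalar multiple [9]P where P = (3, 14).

Double-and-add on 9 = (1001)₂. Start with P = (3, 14) for the leading 1-bit.
double: tangent at (3, 14): λ = (3·3² + 6)/(2·14) ≡ 16/11. 11⁻¹ ≡ 14 (mod 17) since 11·14 = 154 ≡ 1, so λ ≡ 16·14 ≡ 3.
  x = λ² - 3 - 3 = 9 - 6 ≡ 3; y = λ·(3 - 3) - 14 ≡ 3. → (3, 3)
double: tangent at (3, 3): λ = (3·3² + 6)/(2·3) ≡ 16/6. 6⁻¹ ≡ 3 (mod 17), so λ ≡ 16·3 ≡ 14.
  x = λ² - 3 - 3 = 196 - 6 ≡ 3; y = λ·(3 - 3) - 3 ≡ 14. → (3, 14)
double: tangent at (3, 14): λ = (3·3² + 6)/(2·14) ≡ 16/11. 11⁻¹ ≡ 14 (mod 17), so λ ≡ 16·14 ≡ 3.
  x = λ² - 3 - 3 = 9 - 6 ≡ 3; y = λ·(3 - 3) - 14 ≡ 3. → (3, 3)
add P: (3, 3) + (3, 14): same x and y₁ ≡ -y₂, so the sum is O.

O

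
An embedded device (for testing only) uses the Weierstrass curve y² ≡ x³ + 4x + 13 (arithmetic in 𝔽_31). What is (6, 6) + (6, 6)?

(20, 8)

tangent at (6, 6): λ = (3·6² + 4)/(2·6) ≡ 19/12. 12⁻¹ ≡ 13 (mod 31) since 12·13 = 156 ≡ 1, so λ ≡ 19·13 ≡ 30.
  x = λ² - 6 - 6 = 900 - 12 ≡ 20; y = λ·(6 - 20) - 6 ≡ 8. → (20, 8)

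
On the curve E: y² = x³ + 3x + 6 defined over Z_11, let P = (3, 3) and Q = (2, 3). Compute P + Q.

(3, 3) + (2, 3). λ = (3 - 3)/(2 - 3) ≡ 0/10 mod 11. 10⁻¹ ≡ 10 (mod 11), so λ ≡ 0.
  x = λ² - 3 - 2 = 0 - 5 ≡ 6; y = λ·(3 - 6) - 3 ≡ 8. → (6, 8)

(6, 8)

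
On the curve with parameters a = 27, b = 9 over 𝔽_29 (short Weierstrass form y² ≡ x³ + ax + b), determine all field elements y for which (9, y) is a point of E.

x³ + 27x + 9 = 981 ≡ 24 (mod 29).
Square roots of 24 mod 29: 13 and 16 (since 13² = 169 ≡ 24).

13, 16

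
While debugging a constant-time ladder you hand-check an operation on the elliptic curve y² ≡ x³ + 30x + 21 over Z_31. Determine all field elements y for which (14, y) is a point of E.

x³ + 30x + 21 = 3185 ≡ 23 (mod 31).
23 is a non-residue mod 31; no y exists.

none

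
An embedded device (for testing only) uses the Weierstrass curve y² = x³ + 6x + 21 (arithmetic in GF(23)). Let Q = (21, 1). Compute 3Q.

Repeated addition: build up to 3Q.
2Q: tangent at (21, 1): λ = (3·21² + 6)/(2·1) ≡ 18/2. 2⁻¹ ≡ 12 (mod 23), so λ ≡ 18·12 ≡ 9.
  x = λ² - 21 - 21 = 81 - 42 ≡ 16; y = λ·(21 - 16) - 1 ≡ 21. → (16, 21)
3Q: (16, 21) + (21, 1). λ = (1 - 21)/(21 - 16) ≡ 3/5 mod 23. 5⁻¹ ≡ 14 (mod 23), so λ ≡ 19.
  x = λ² - 16 - 21 = 361 - 37 ≡ 2; y = λ·(16 - 2) - 21 ≡ 15. → (2, 15)

(2, 15)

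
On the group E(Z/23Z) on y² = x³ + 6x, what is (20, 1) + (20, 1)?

(8, 13)

tangent at (20, 1): λ = (3·20² + 6)/(2·1) ≡ 10/2. 2⁻¹ ≡ 12 (mod 23), so λ ≡ 10·12 ≡ 5.
  x = λ² - 20 - 20 = 25 - 40 ≡ 8; y = λ·(20 - 8) - 1 ≡ 13. → (8, 13)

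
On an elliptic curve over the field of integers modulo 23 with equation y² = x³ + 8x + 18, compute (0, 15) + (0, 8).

O

The two points share x = 0 and their y-coordinates satisfy 15 + 8 ≡ 0 (mod 23), so they are inverses. Their sum is the point at infinity.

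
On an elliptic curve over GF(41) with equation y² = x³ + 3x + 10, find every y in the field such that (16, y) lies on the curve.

x³ + 3x + 10 = 4154 ≡ 13 (mod 41).
13 is a non-residue mod 41; no y exists.

none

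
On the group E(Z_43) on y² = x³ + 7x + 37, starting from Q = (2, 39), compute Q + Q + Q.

Repeated addition: build up to 3Q.
2Q: tangent at (2, 39): λ = (3·2² + 7)/(2·39) ≡ 19/35. 35⁻¹ ≡ 16 (mod 43) since 35·16 = 560 ≡ 1, so λ ≡ 19·16 ≡ 3.
  x = λ² - 2 - 2 = 9 - 4 ≡ 5; y = λ·(2 - 5) - 39 ≡ 38. → (5, 38)
3Q: (5, 38) + (2, 39). λ = (39 - 38)/(2 - 5) ≡ 1/40 mod 43. 40⁻¹ ≡ 14 (mod 43), so λ ≡ 14.
  x = λ² - 5 - 2 = 196 - 7 ≡ 17; y = λ·(5 - 17) - 38 ≡ 9. → (17, 9)

(17, 9)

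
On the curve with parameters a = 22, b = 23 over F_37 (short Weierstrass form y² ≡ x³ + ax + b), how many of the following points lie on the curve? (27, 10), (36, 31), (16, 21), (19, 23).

(27, 10): 10² ≡ 26, rhs ≡ 24 → off.
(36, 31): 31² ≡ 36, rhs ≡ 0 → off.
(16, 21): 21² ≡ 34, rhs ≡ 31 → off.
(19, 23): 23² ≡ 11, rhs ≡ 11 → on.

1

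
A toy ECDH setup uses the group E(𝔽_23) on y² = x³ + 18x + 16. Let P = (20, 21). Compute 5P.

Double-and-add on 5 = (101)₂. Start with P = (20, 21) for the leading 1-bit.
double: tangent at (20, 21): λ = (3·20² + 18)/(2·21) ≡ 22/19. 19⁻¹ ≡ 17 (mod 23) since 19·17 = 323 ≡ 1, so λ ≡ 22·17 ≡ 6.
  x = λ² - 20 - 20 = 36 - 40 ≡ 19; y = λ·(20 - 19) - 21 ≡ 8. → (19, 8)
double: tangent at (19, 8): λ = (3·19² + 18)/(2·8) ≡ 20/16. 16⁻¹ ≡ 13 (mod 23) since 16·13 = 208 ≡ 1, so λ ≡ 20·13 ≡ 7.
  x = λ² - 19 - 19 = 49 - 38 ≡ 11; y = λ·(19 - 11) - 8 ≡ 2. → (11, 2)
add P: (11, 2) + (20, 21). λ = (21 - 2)/(20 - 11) ≡ 19/9 mod 23. 9⁻¹ ≡ 18 (mod 23), so λ ≡ 20.
  x = λ² - 11 - 20 = 400 - 31 ≡ 1; y = λ·(11 - 1) - 2 ≡ 14. → (1, 14)

(1, 14)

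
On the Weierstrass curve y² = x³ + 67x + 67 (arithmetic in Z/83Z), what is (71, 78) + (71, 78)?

tangent at (71, 78): λ = (3·71² + 67)/(2·78) ≡ 1/73. 73⁻¹ ≡ 58 (mod 83) since 73·58 = 4234 ≡ 1, so λ ≡ 1·58 ≡ 58.
  x = λ² - 71 - 71 = 3364 - 142 ≡ 68; y = λ·(71 - 68) - 78 ≡ 13. → (68, 13)

(68, 13)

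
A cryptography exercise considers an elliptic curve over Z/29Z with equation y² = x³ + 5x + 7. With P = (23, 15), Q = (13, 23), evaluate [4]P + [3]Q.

(18, 10)

First 4P:
Double-and-add on 4 = (100)₂. Start with P = (23, 15) for the leading 1-bit.
double: tangent at (23, 15): λ = (3·23² + 5)/(2·15) ≡ 26/1. 1⁻¹ ≡ 1 (mod 29) since 1·1 = 1 ≡ 1, so λ ≡ 26·1 ≡ 26.
  x = λ² - 23 - 23 = 676 - 46 ≡ 21; y = λ·(23 - 21) - 15 ≡ 8. → (21, 8)
double: tangent at (21, 8): λ = (3·21² + 5)/(2·8) ≡ 23/16. 16⁻¹ ≡ 20 (mod 29), so λ ≡ 23·20 ≡ 25.
  x = λ² - 21 - 21 = 625 - 42 ≡ 3; y = λ·(21 - 3) - 8 ≡ 7. → (3, 7)
4P = (3, 7).
Next 3Q:
Repeated addition: build up to 3Q.
2Q: tangent at (13, 23): λ = (3·13² + 5)/(2·23) ≡ 19/17. 17⁻¹ ≡ 12 (mod 29), so λ ≡ 19·12 ≡ 25.
  x = λ² - 13 - 13 = 625 - 26 ≡ 19; y = λ·(13 - 19) - 23 ≡ 1. → (19, 1)
3Q: (19, 1) + (13, 23). λ = (23 - 1)/(13 - 19) ≡ 22/23 mod 29. 23⁻¹ ≡ 24 (mod 29), so λ ≡ 6.
  x = λ² - 19 - 13 = 36 - 32 ≡ 4; y = λ·(19 - 4) - 1 ≡ 2. → (4, 2)
3Q = (4, 2).
Finally 4P + 3Q:
(3, 7) + (4, 2). λ = (2 - 7)/(4 - 3) ≡ 24/1 mod 29. 1⁻¹ ≡ 1 (mod 29) since 1·1 = 1 ≡ 1, so λ ≡ 24.
  x = λ² - 3 - 4 = 576 - 7 ≡ 18; y = λ·(3 - 18) - 7 ≡ 10. → (18, 10)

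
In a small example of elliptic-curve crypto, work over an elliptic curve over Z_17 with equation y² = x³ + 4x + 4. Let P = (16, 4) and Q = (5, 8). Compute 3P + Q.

(3, 14)

First 3P:
Repeated addition: build up to 3P.
2P: tangent at (16, 4): λ = (3·16² + 4)/(2·4) ≡ 7/8. 8⁻¹ ≡ 15 (mod 17), so λ ≡ 7·15 ≡ 3.
  x = λ² - 16 - 16 = 9 - 32 ≡ 11; y = λ·(16 - 11) - 4 ≡ 11. → (11, 11)
3P: (11, 11) + (16, 4). λ = (4 - 11)/(16 - 11) ≡ 10/5 mod 17. 5⁻¹ ≡ 7 (mod 17) since 5·7 = 35 ≡ 1, so λ ≡ 2.
  x = λ² - 11 - 16 = 4 - 27 ≡ 11; y = λ·(11 - 11) - 11 ≡ 6. → (11, 6)
3P = (11, 6).
Finally 3P + Q:
(11, 6) + (5, 8). λ = (8 - 6)/(5 - 11) ≡ 2/11 mod 17. 11⁻¹ ≡ 14 (mod 17), so λ ≡ 11.
  x = λ² - 11 - 5 = 121 - 16 ≡ 3; y = λ·(11 - 3) - 6 ≡ 14. → (3, 14)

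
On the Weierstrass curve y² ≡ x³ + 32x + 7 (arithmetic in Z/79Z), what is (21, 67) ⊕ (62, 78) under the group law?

(41, 76)

(21, 67) + (62, 78). λ = (78 - 67)/(62 - 21) ≡ 11/41 mod 79. 41⁻¹ ≡ 27 (mod 79) since 41·27 = 1107 ≡ 1, so λ ≡ 60.
  x = λ² - 21 - 62 = 3600 - 83 ≡ 41; y = λ·(21 - 41) - 67 ≡ 76. → (41, 76)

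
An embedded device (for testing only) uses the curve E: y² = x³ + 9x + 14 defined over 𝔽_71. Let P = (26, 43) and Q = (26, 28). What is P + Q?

The two points share x = 26 and their y-coordinates satisfy 43 + 28 ≡ 0 (mod 71), so they are inverses. Their sum is ∞.

O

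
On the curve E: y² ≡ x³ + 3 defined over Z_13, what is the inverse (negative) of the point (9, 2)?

(9, 11)

-(9, 2) = (9, -2 mod 13) = (9, 11).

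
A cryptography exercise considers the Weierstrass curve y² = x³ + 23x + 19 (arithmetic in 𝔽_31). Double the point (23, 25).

(10, 3)

tangent at (23, 25): λ = (3·23² + 23)/(2·25) ≡ 29/19. 19⁻¹ ≡ 18 (mod 31), so λ ≡ 29·18 ≡ 26.
  x = λ² - 23 - 23 = 676 - 46 ≡ 10; y = λ·(23 - 10) - 25 ≡ 3. → (10, 3)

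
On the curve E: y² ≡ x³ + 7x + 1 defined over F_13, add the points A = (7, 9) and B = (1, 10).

(9, 0)

(7, 9) + (1, 10). λ = (10 - 9)/(1 - 7) ≡ 1/7 mod 13. 7⁻¹ ≡ 2 (mod 13), so λ ≡ 2.
  x = λ² - 7 - 1 = 4 - 8 ≡ 9; y = λ·(7 - 9) - 9 ≡ 0. → (9, 0)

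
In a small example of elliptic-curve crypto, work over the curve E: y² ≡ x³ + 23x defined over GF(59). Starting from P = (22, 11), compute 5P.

Double-and-add on 5 = (101)₂. Start with P = (22, 11) for the leading 1-bit.
double: tangent at (22, 11): λ = (3·22² + 23)/(2·11) ≡ 0/22. 22⁻¹ ≡ 51 (mod 59), so λ ≡ 0·51 ≡ 0.
  x = λ² - 22 - 22 = 0 - 44 ≡ 15; y = λ·(22 - 15) - 11 ≡ 48. → (15, 48)
double: tangent at (15, 48): λ = (3·15² + 23)/(2·48) ≡ 49/37. 37⁻¹ ≡ 8 (mod 59), so λ ≡ 49·8 ≡ 38.
  x = λ² - 15 - 15 = 1444 - 30 ≡ 57; y = λ·(15 - 57) - 48 ≡ 8. → (57, 8)
add P: (57, 8) + (22, 11). λ = (11 - 8)/(22 - 57) ≡ 3/24 mod 59. 24⁻¹ ≡ 32 (mod 59) since 24·32 = 768 ≡ 1, so λ ≡ 37.
  x = λ² - 57 - 22 = 1369 - 79 ≡ 51; y = λ·(57 - 51) - 8 ≡ 37. → (51, 37)

(51, 37)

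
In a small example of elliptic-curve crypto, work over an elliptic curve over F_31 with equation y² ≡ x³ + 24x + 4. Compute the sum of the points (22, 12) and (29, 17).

(22, 12) + (29, 17). λ = (17 - 12)/(29 - 22) ≡ 5/7 mod 31. 7⁻¹ ≡ 9 (mod 31), so λ ≡ 14.
  x = λ² - 22 - 29 = 196 - 51 ≡ 21; y = λ·(22 - 21) - 12 ≡ 2. → (21, 2)

(21, 2)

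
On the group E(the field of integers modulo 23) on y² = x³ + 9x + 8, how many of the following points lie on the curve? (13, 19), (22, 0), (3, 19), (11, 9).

2

(13, 19): 19² ≡ 16, rhs ≡ 22 → off.
(22, 0): 0² ≡ 0, rhs ≡ 21 → off.
(3, 19): 19² ≡ 16, rhs ≡ 16 → on.
(11, 9): 9² ≡ 12, rhs ≡ 12 → on.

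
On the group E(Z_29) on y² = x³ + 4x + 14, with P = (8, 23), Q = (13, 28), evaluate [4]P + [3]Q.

First 4P:
Repeated addition: build up to 4P.
2P: tangent at (8, 23): λ = (3·8² + 4)/(2·23) ≡ 22/17. 17⁻¹ ≡ 12 (mod 29) since 17·12 = 204 ≡ 1, so λ ≡ 22·12 ≡ 3.
  x = λ² - 8 - 8 = 9 - 16 ≡ 22; y = λ·(8 - 22) - 23 ≡ 22. → (22, 22)
3P: (22, 22) + (8, 23). λ = (23 - 22)/(8 - 22) ≡ 1/15 mod 29. 15⁻¹ ≡ 2 (mod 29) since 15·2 = 30 ≡ 1, so λ ≡ 2.
  x = λ² - 22 - 8 = 4 - 30 ≡ 3; y = λ·(22 - 3) - 22 ≡ 16. → (3, 16)
4P: (3, 16) + (8, 23). λ = (23 - 16)/(8 - 3) ≡ 7/5 mod 29. 5⁻¹ ≡ 6 (mod 29) since 5·6 = 30 ≡ 1, so λ ≡ 13.
  x = λ² - 3 - 8 = 169 - 11 ≡ 13; y = λ·(3 - 13) - 16 ≡ 28. → (13, 28)
4P = (13, 28).
Next 3Q:
Repeated addition: build up to 3Q.
2Q: tangent at (13, 28): λ = (3·13² + 4)/(2·28) ≡ 18/27. 27⁻¹ ≡ 14 (mod 29) since 27·14 = 378 ≡ 1, so λ ≡ 18·14 ≡ 20.
  x = λ² - 13 - 13 = 400 - 26 ≡ 26; y = λ·(13 - 26) - 28 ≡ 2. → (26, 2)
3Q: (26, 2) + (13, 28). λ = (28 - 2)/(13 - 26) ≡ 26/16 mod 29. 16⁻¹ ≡ 20 (mod 29), so λ ≡ 27.
  x = λ² - 26 - 13 = 729 - 39 ≡ 23; y = λ·(26 - 23) - 2 ≡ 21. → (23, 21)
3Q = (23, 21).
Finally 4P + 3Q:
(13, 28) + (23, 21). λ = (21 - 28)/(23 - 13) ≡ 22/10 mod 29. 10⁻¹ ≡ 3 (mod 29) since 10·3 = 30 ≡ 1, so λ ≡ 8.
  x = λ² - 13 - 23 = 64 - 36 ≡ 28; y = λ·(13 - 28) - 28 ≡ 26. → (28, 26)

(28, 26)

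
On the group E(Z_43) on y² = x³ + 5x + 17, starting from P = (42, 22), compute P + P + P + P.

(8, 28)

Double-and-add on 4 = (100)₂. Start with P = (42, 22) for the leading 1-bit.
double: tangent at (42, 22): λ = (3·42² + 5)/(2·22) ≡ 8/1. 1⁻¹ ≡ 1 (mod 43), so λ ≡ 8·1 ≡ 8.
  x = λ² - 42 - 42 = 64 - 84 ≡ 23; y = λ·(42 - 23) - 22 ≡ 1. → (23, 1)
double: tangent at (23, 1): λ = (3·23² + 5)/(2·1) ≡ 1/2. 2⁻¹ ≡ 22 (mod 43), so λ ≡ 1·22 ≡ 22.
  x = λ² - 23 - 23 = 484 - 46 ≡ 8; y = λ·(23 - 8) - 1 ≡ 28. → (8, 28)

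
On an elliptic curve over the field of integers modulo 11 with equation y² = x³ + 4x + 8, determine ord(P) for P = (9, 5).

5

2P: tangent at (9, 5): λ = (3·9² + 4)/(2·5) ≡ 5/10. 10⁻¹ ≡ 10 (mod 11) since 10·10 = 100 ≡ 1, so λ ≡ 5·10 ≡ 6.
  x = λ² - 9 - 9 = 36 - 18 ≡ 7; y = λ·(9 - 7) - 5 ≡ 7. → (7, 7)
3P: (7, 7) + (9, 5). λ = (5 - 7)/(9 - 7) ≡ 9/2 mod 11. 2⁻¹ ≡ 6 (mod 11), so λ ≡ 10.
  x = λ² - 7 - 9 = 100 - 16 ≡ 7; y = λ·(7 - 7) - 7 ≡ 4. → (7, 4)
4P: (7, 4) + (9, 5). λ = (5 - 4)/(9 - 7) ≡ 1/2 mod 11. 2⁻¹ ≡ 6 (mod 11), so λ ≡ 6.
  x = λ² - 7 - 9 = 36 - 16 ≡ 9; y = λ·(7 - 9) - 4 ≡ 6. → (9, 6)
5P: (9, 6) + (9, 5): same x and y₁ ≡ -y₂, so the sum is the point at infinity.
5P = the point at infinity, so the order is 5.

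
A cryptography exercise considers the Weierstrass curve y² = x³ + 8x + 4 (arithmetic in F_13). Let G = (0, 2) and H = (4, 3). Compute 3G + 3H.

(5, 0)

First 3G:
Repeated addition: build up to 3G.
2G: tangent at (0, 2): λ = (3·0² + 8)/(2·2) ≡ 8/4. 4⁻¹ ≡ 10 (mod 13), so λ ≡ 8·10 ≡ 2.
  x = λ² - 0 - 0 = 4 - 0 ≡ 4; y = λ·(0 - 4) - 2 ≡ 3. → (4, 3)
3G: (4, 3) + (0, 2). λ = (2 - 3)/(0 - 4) ≡ 12/9 mod 13. 9⁻¹ ≡ 3 (mod 13) since 9·3 = 27 ≡ 1, so λ ≡ 10.
  x = λ² - 4 - 0 = 100 - 4 ≡ 5; y = λ·(4 - 5) - 3 ≡ 0. → (5, 0)
3G = (5, 0).
Next 3H:
Repeated addition: build up to 3H.
2H: tangent at (4, 3): λ = (3·4² + 8)/(2·3) ≡ 4/6. 6⁻¹ ≡ 11 (mod 13) since 6·11 = 66 ≡ 1, so λ ≡ 4·11 ≡ 5.
  x = λ² - 4 - 4 = 25 - 8 ≡ 4; y = λ·(4 - 4) - 3 ≡ 10. → (4, 10)
3H: (4, 10) + (4, 3): same x and y₁ ≡ -y₂, so the sum is the point at infinity.
3H = the point at infinity.
Finally 3G + 3H:
(5, 0) + the point at infinity = (5, 0) (identity).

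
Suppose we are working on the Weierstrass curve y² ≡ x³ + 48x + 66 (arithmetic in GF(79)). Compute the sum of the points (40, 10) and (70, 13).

(40, 10) + (70, 13). λ = (13 - 10)/(70 - 40) ≡ 3/30 mod 79. 30⁻¹ ≡ 29 (mod 79), so λ ≡ 8.
  x = λ² - 40 - 70 = 64 - 110 ≡ 33; y = λ·(40 - 33) - 10 ≡ 46. → (33, 46)

(33, 46)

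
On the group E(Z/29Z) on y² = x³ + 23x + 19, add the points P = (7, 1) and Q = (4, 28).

(7, 1) + (4, 28). λ = (28 - 1)/(4 - 7) ≡ 27/26 mod 29. 26⁻¹ ≡ 19 (mod 29), so λ ≡ 20.
  x = λ² - 7 - 4 = 400 - 11 ≡ 12; y = λ·(7 - 12) - 1 ≡ 15. → (12, 15)

(12, 15)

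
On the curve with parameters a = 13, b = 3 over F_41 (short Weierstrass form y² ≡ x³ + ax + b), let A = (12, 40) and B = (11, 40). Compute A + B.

(12, 40) + (11, 40). λ = (40 - 40)/(11 - 12) ≡ 0/40 mod 41. 40⁻¹ ≡ 40 (mod 41) since 40·40 = 1600 ≡ 1, so λ ≡ 0.
  x = λ² - 12 - 11 = 0 - 23 ≡ 18; y = λ·(12 - 18) - 40 ≡ 1. → (18, 1)

(18, 1)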